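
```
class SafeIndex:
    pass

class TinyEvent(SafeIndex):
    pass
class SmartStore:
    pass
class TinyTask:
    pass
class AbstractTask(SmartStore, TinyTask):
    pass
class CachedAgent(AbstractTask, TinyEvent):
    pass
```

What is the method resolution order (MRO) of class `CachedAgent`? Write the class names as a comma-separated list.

CachedAgent, AbstractTask, SmartStore, TinyTask, TinyEvent, SafeIndex, object

L[CachedAgent] = CachedAgent + merge(L[AbstractTask], L[TinyEvent], [AbstractTask TinyEvent])
  take AbstractTask:  [AbstractTask SmartStore TinyTask object] + [TinyEvent SafeIndex object] + [AbstractTask TinyEvent]
  take SmartStore:  [SmartStore TinyTask object] + [TinyEvent SafeIndex object] + [TinyEvent]
  take TinyTask:  [TinyTask object] + [TinyEvent SafeIndex object] + [TinyEvent]
  take TinyEvent:  [object] + [TinyEvent SafeIndex object] + [TinyEvent]
  take SafeIndex:  [object] + [SafeIndex object]
  take object:  [object] + [object]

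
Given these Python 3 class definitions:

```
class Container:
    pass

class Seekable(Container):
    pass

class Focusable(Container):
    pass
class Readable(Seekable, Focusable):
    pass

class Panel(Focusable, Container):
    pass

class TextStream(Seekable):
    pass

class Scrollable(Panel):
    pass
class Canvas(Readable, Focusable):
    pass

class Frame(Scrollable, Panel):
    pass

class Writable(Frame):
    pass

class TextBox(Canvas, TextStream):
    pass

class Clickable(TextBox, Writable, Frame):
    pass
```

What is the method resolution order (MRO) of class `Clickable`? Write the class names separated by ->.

Clickable -> TextBox -> Canvas -> Readable -> TextStream -> Seekable -> Writable -> Frame -> Scrollable -> Panel -> Focusable -> Container -> object

L[Clickable] = Clickable + merge(L[TextBox], L[Writable], L[Frame], [TextBox Writable Frame])
  take TextBox:  [TextBox Canvas Readable TextStream Seekable Focusable Container object] + [Writable Frame Scrollable Panel Focusable Container object] + [Frame Scrollable Panel Focusable Container object] + [TextBox Writable Frame]
  take Canvas:  [Canvas Readable TextStream Seekable Focusable Container object] + [Writable Frame Scrollable Panel Focusable Container object] + [Frame Scrollable Panel Focusable Container object] + [Writable Frame]
  take Readable:  [Readable TextStream Seekable Focusable Container object] + [Writable Frame Scrollable Panel Focusable Container object] + [Frame Scrollable Panel Focusable Container object] + [Writable Frame]
  take TextStream:  [TextStream Seekable Focusable Container object] + [Writable Frame Scrollable Panel Focusable Container object] + [Frame Scrollable Panel Focusable Container object] + [Writable Frame]
  take Seekable:  [Seekable Focusable Container object] + [Writable Frame Scrollable Panel Focusable Container object] + [Frame Scrollable Panel Focusable Container object] + [Writable Frame]
  take Writable:  [Focusable Container object] + [Writable Frame Scrollable Panel Focusable Container object] + [Frame Scrollable Panel Focusable Container object] + [Writable Frame]
  take Frame:  [Focusable Container object] + [Frame Scrollable Panel Focusable Container object] + [Frame Scrollable Panel Focusable Container object] + [Frame]
  take Scrollable:  [Focusable Container object] + [Scrollable Panel Focusable Container object] + [Scrollable Panel Focusable Container object]
  take Panel:  [Focusable Container object] + [Panel Focusable Container object] + [Panel Focusable Container object]
  take Focusable:  [Focusable Container object] + [Focusable Container object] + [Focusable Container object]
  take Container:  [Container object] + [Container object] + [Container object]
  take object:  [object] + [object] + [object]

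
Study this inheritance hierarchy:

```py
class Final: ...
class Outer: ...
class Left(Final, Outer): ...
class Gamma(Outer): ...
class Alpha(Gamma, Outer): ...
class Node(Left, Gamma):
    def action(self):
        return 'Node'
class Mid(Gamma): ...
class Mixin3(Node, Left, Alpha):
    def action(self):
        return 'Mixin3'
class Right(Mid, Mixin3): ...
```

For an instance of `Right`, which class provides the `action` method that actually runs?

L[Right] = Right + merge(L[Mid], L[Mixin3], [Mid Mixin3])
  take Mid:  [Mid Gamma Outer object] + [Mixin3 Node Left Final Alpha Gamma Outer object] + [Mid Mixin3]
  take Mixin3:  [Gamma Outer object] + [Mixin3 Node Left Final Alpha Gamma Outer object] + [Mixin3]
  take Node:  [Gamma Outer object] + [Node Left Final Alpha Gamma Outer object]
  take Left:  [Gamma Outer object] + [Left Final Alpha Gamma Outer object]
  take Final:  [Gamma Outer object] + [Final Alpha Gamma Outer object]
  take Alpha:  [Gamma Outer object] + [Alpha Gamma Outer object]
  take Gamma:  [Gamma Outer object] + [Gamma Outer object]
  take Outer:  [Outer object] + [Outer object]
  take object:  [object] + [object]
MRO: Right Mid Mixin3 Node Left Final Alpha Gamma Outer object
action is defined in: Mixin3, Node. First along the MRO is Mixin3.

Mixin3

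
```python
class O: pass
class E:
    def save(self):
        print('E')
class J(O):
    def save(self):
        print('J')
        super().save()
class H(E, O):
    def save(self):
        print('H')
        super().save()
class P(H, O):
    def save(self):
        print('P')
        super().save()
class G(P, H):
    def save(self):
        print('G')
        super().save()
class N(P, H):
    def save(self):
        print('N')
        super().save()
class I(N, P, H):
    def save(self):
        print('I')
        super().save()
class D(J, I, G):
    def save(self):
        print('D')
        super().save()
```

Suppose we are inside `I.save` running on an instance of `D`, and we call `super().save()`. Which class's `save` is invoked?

N

L[D] = D + merge(L[J], L[I], L[G], [J I G])
  take J:  [J O object] + [I N P H E O object] + [G P H E O object] + [J I G]
  take I:  [O object] + [I N P H E O object] + [G P H E O object] + [I G]
  take N:  [O object] + [N P H E O object] + [G P H E O object] + [G]
  take G:  [O object] + [P H E O object] + [G P H E O object] + [G]
  take P:  [O object] + [P H E O object] + [P H E O object]
  take H:  [O object] + [H E O object] + [H E O object]
  take E:  [O object] + [E O object] + [E O object]
  take O:  [O object] + [O object] + [O object]
  take object:  [object] + [object] + [object]
MRO: D J I N G P H E O object
super() in I.save on a D instance goes to the class after I in D's MRO: N.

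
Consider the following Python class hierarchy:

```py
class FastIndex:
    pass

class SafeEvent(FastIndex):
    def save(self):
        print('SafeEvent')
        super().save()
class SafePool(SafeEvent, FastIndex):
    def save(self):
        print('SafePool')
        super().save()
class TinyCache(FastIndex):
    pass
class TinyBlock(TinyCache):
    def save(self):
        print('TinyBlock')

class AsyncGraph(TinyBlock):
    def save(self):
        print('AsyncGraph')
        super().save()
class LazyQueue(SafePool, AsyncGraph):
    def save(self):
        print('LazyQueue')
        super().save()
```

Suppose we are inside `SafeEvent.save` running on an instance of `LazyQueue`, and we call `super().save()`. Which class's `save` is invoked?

L[LazyQueue] = LazyQueue + merge(L[SafePool], L[AsyncGraph], [SafePool AsyncGraph])
  take SafePool:  [SafePool SafeEvent FastIndex object] + [AsyncGraph TinyBlock TinyCache FastIndex object] + [SafePool AsyncGraph]
  take SafeEvent:  [SafeEvent FastIndex object] + [AsyncGraph TinyBlock TinyCache FastIndex object] + [AsyncGraph]
  take AsyncGraph:  [FastIndex object] + [AsyncGraph TinyBlock TinyCache FastIndex object] + [AsyncGraph]
  take TinyBlock:  [FastIndex object] + [TinyBlock TinyCache FastIndex object]
  take TinyCache:  [FastIndex object] + [TinyCache FastIndex object]
  take FastIndex:  [FastIndex object] + [FastIndex object]
  take object:  [object] + [object]
MRO: LazyQueue SafePool SafeEvent AsyncGraph TinyBlock TinyCache FastIndex object
super() in SafeEvent.save on a LazyQueue instance goes to the class after SafeEvent in LazyQueue's MRO: AsyncGraph.

AsyncGraph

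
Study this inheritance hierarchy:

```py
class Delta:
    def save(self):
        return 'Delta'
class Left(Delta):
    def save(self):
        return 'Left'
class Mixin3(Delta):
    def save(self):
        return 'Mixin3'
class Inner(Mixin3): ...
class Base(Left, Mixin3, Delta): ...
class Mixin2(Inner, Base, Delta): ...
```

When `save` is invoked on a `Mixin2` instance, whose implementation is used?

L[Mixin2] = Mixin2 + merge(L[Inner], L[Base], L[Delta], [Inner Base Delta])
  take Inner:  [Inner Mixin3 Delta object] + [Base Left Mixin3 Delta object] + [Delta object] + [Inner Base Delta]
  take Base:  [Mixin3 Delta object] + [Base Left Mixin3 Delta object] + [Delta object] + [Base Delta]
  take Left:  [Mixin3 Delta object] + [Left Mixin3 Delta object] + [Delta object] + [Delta]
  take Mixin3:  [Mixin3 Delta object] + [Mixin3 Delta object] + [Delta object] + [Delta]
  take Delta:  [Delta object] + [Delta object] + [Delta object] + [Delta]
  take object:  [object] + [object] + [object]
MRO: Mixin2 Inner Base Left Mixin3 Delta object
save is defined in: Delta, Left, Mixin3. First along the MRO is Left.

Left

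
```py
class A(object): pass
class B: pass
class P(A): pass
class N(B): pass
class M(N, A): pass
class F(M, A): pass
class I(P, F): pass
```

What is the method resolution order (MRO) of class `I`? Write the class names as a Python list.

L[I] = I + merge(L[P], L[F], [P F])
  take P:  [P A object] + [F M N B A object] + [P F]
  take F:  [A object] + [F M N B A object] + [F]
  take M:  [A object] + [M N B A object]
  take N:  [A object] + [N B A object]
  take B:  [A object] + [B A object]
  take A:  [A object] + [A object]
  take object:  [object] + [object]

[I, P, F, M, N, B, A, object]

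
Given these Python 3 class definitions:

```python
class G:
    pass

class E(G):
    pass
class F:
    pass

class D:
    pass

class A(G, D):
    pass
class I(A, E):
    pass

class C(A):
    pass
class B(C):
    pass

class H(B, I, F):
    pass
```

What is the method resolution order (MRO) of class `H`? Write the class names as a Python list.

L[H] = H + merge(L[B], L[I], L[F], [B I F])
  take B:  [B C A G D object] + [I A E G D object] + [F object] + [B I F]
  take C:  [C A G D object] + [I A E G D object] + [F object] + [I F]
  take I:  [A G D object] + [I A E G D object] + [F object] + [I F]
  take A:  [A G D object] + [A E G D object] + [F object] + [F]
  take E:  [G D object] + [E G D object] + [F object] + [F]
  take G:  [G D object] + [G D object] + [F object] + [F]
  take D:  [D object] + [D object] + [F object] + [F]
  take F:  [object] + [object] + [F object] + [F]
  take object:  [object] + [object] + [object]

[H, B, C, I, A, E, G, D, F, object]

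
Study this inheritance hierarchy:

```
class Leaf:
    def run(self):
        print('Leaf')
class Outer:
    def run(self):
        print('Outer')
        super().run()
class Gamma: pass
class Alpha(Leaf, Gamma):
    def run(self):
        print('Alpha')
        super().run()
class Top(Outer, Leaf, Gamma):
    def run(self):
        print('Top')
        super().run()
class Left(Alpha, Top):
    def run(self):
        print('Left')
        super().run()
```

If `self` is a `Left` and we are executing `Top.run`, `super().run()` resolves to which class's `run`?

Outer

L[Left] = Left + merge(L[Alpha], L[Top], [Alpha Top])
  take Alpha:  [Alpha Leaf Gamma object] + [Top Outer Leaf Gamma object] + [Alpha Top]
  take Top:  [Leaf Gamma object] + [Top Outer Leaf Gamma object] + [Top]
  take Outer:  [Leaf Gamma object] + [Outer Leaf Gamma object]
  take Leaf:  [Leaf Gamma object] + [Leaf Gamma object]
  take Gamma:  [Gamma object] + [Gamma object]
  take object:  [object] + [object]
MRO: Left Alpha Top Outer Leaf Gamma object
super() in Top.run on a Left instance goes to the class after Top in Left's MRO: Outer.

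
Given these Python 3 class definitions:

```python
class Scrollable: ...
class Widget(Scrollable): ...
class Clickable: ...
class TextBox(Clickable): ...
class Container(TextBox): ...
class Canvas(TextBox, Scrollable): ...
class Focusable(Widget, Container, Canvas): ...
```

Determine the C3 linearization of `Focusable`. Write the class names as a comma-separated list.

Focusable, Widget, Container, Canvas, TextBox, Clickable, Scrollable, object

L[Focusable] = Focusable + merge(L[Widget], L[Container], L[Canvas], [Widget Container Canvas])
  take Widget:  [Widget Scrollable object] + [Container TextBox Clickable object] + [Canvas TextBox Clickable Scrollable object] + [Widget Container Canvas]
  take Container:  [Scrollable object] + [Container TextBox Clickable object] + [Canvas TextBox Clickable Scrollable object] + [Container Canvas]
  take Canvas:  [Scrollable object] + [TextBox Clickable object] + [Canvas TextBox Clickable Scrollable object] + [Canvas]
  take TextBox:  [Scrollable object] + [TextBox Clickable object] + [TextBox Clickable Scrollable object]
  take Clickable:  [Scrollable object] + [Clickable object] + [Clickable Scrollable object]
  take Scrollable:  [Scrollable object] + [object] + [Scrollable object]
  take object:  [object] + [object] + [object]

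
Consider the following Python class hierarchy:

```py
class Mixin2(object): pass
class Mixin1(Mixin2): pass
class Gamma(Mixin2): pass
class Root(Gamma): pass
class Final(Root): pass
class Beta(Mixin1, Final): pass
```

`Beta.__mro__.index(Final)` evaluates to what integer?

L[Beta] = Beta + merge(L[Mixin1], L[Final], [Mixin1 Final])
  take Mixin1:  [Mixin1 Mixin2 object] + [Final Root Gamma Mixin2 object] + [Mixin1 Final]
  take Final:  [Mixin2 object] + [Final Root Gamma Mixin2 object] + [Final]
  take Root:  [Mixin2 object] + [Root Gamma Mixin2 object]
  take Gamma:  [Mixin2 object] + [Gamma Mixin2 object]
  take Mixin2:  [Mixin2 object] + [Mixin2 object]
  take object:  [object] + [object]
MRO: Beta Mixin1 Final Root Gamma Mixin2 object
Final sits at index 2.

2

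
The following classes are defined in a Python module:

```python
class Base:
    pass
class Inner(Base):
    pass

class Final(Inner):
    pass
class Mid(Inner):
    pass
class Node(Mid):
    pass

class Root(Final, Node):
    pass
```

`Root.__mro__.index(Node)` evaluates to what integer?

2

L[Root] = Root + merge(L[Final], L[Node], [Final Node])
  take Final:  [Final Inner Base object] + [Node Mid Inner Base object] + [Final Node]
  take Node:  [Inner Base object] + [Node Mid Inner Base object] + [Node]
  take Mid:  [Inner Base object] + [Mid Inner Base object]
  take Inner:  [Inner Base object] + [Inner Base object]
  take Base:  [Base object] + [Base object]
  take object:  [object] + [object]
MRO: Root Final Node Mid Inner Base object
Node sits at index 2.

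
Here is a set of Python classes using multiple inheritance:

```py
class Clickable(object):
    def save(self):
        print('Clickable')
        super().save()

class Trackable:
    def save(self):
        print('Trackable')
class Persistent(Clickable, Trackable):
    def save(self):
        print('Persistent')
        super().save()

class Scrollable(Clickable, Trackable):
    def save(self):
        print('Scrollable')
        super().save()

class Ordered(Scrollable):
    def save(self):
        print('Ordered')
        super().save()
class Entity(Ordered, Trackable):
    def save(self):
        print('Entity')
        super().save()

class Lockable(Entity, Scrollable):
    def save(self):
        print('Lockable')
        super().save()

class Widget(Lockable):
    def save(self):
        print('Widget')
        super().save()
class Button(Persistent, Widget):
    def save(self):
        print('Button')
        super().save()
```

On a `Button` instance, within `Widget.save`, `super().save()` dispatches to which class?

Lockable

L[Button] = Button + merge(L[Persistent], L[Widget], [Persistent Widget])
  take Persistent:  [Persistent Clickable Trackable object] + [Widget Lockable Entity Ordered Scrollable Clickable Trackable object] + [Persistent Widget]
  take Widget:  [Clickable Trackable object] + [Widget Lockable Entity Ordered Scrollable Clickable Trackable object] + [Widget]
  take Lockable:  [Clickable Trackable object] + [Lockable Entity Ordered Scrollable Clickable Trackable object]
  take Entity:  [Clickable Trackable object] + [Entity Ordered Scrollable Clickable Trackable object]
  take Ordered:  [Clickable Trackable object] + [Ordered Scrollable Clickable Trackable object]
  take Scrollable:  [Clickable Trackable object] + [Scrollable Clickable Trackable object]
  take Clickable:  [Clickable Trackable object] + [Clickable Trackable object]
  take Trackable:  [Trackable object] + [Trackable object]
  take object:  [object] + [object]
MRO: Button Persistent Widget Lockable Entity Ordered Scrollable Clickable Trackable object
super() in Widget.save on a Button instance goes to the class after Widget in Button's MRO: Lockable.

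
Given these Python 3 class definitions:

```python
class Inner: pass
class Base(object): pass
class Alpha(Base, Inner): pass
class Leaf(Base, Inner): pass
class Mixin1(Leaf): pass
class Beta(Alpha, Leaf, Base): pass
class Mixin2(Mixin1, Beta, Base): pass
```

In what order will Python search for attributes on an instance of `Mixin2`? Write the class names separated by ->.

L[Mixin2] = Mixin2 + merge(L[Mixin1], L[Beta], L[Base], [Mixin1 Beta Base])
  take Mixin1:  [Mixin1 Leaf Base Inner object] + [Beta Alpha Leaf Base Inner object] + [Base object] + [Mixin1 Beta Base]
  take Beta:  [Leaf Base Inner object] + [Beta Alpha Leaf Base Inner object] + [Base object] + [Beta Base]
  take Alpha:  [Leaf Base Inner object] + [Alpha Leaf Base Inner object] + [Base object] + [Base]
  take Leaf:  [Leaf Base Inner object] + [Leaf Base Inner object] + [Base object] + [Base]
  take Base:  [Base Inner object] + [Base Inner object] + [Base object] + [Base]
  take Inner:  [Inner object] + [Inner object] + [object]
  take object:  [object] + [object] + [object]

Mixin2 -> Mixin1 -> Beta -> Alpha -> Leaf -> Base -> Inner -> object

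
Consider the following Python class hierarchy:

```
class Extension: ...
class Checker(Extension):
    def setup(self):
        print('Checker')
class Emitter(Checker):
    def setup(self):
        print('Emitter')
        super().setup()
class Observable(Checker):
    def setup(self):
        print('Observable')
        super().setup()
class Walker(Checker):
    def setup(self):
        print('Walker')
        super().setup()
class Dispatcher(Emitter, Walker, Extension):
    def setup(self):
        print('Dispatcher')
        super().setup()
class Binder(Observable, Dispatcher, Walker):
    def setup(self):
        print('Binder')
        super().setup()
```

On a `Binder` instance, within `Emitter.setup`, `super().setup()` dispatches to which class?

Walker

L[Binder] = Binder + merge(L[Observable], L[Dispatcher], L[Walker], [Observable Dispatcher Walker])
  take Observable:  [Observable Checker Extension object] + [Dispatcher Emitter Walker Checker Extension object] + [Walker Checker Extension object] + [Observable Dispatcher Walker]
  take Dispatcher:  [Checker Extension object] + [Dispatcher Emitter Walker Checker Extension object] + [Walker Checker Extension object] + [Dispatcher Walker]
  take Emitter:  [Checker Extension object] + [Emitter Walker Checker Extension object] + [Walker Checker Extension object] + [Walker]
  take Walker:  [Checker Extension object] + [Walker Checker Extension object] + [Walker Checker Extension object] + [Walker]
  take Checker:  [Checker Extension object] + [Checker Extension object] + [Checker Extension object]
  take Extension:  [Extension object] + [Extension object] + [Extension object]
  take object:  [object] + [object] + [object]
MRO: Binder Observable Dispatcher Emitter Walker Checker Extension object
super() in Emitter.setup on a Binder instance goes to the class after Emitter in Binder's MRO: Walker.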